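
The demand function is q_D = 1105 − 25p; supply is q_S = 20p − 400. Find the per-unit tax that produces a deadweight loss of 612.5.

10.5

In inverse form: demand p = 44.2 − 0.04q, supply p = 20 + 0.05q.
Competitive equilibrium: 44.2 − 0.04q = 20 + 0.05q → q* = 268.8889, p* = 33.4444.
A tax t gives Δq = t/0.09 and wedge t, so DWL = t²/0.18.
t²/0.18 = 612.5 → t² = 110.25 → t = 10.5.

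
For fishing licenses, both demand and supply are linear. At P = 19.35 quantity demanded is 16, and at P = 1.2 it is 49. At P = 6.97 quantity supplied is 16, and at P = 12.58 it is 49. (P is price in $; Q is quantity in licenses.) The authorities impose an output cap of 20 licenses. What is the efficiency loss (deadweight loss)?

$62.67

Demand slope = (1.2 − 19.35)/(49 − 16) = −0.55, so P = 28.15 − 0.55Q.
Supply slope = (12.58 − 6.97)/(49 − 16) = 0.17, so P = 4.25 + 0.17Q.
Competitive equilibrium: 28.15 − 0.55Q = 4.25 + 0.17Q → Q* = 33.1944, P* = 9.8931.
At Q = 20: demand price = 28.15 − 0.55·20 = 17.15; supply price = 4.25 + 0.17·20 = 7.65.
ΔQ = 33.1944 − 20 = 13.1944; wedge = 17.15 − 7.65 = 9.5.
Deadweight loss = ½ × 13.1944 × 9.5 = $62.67.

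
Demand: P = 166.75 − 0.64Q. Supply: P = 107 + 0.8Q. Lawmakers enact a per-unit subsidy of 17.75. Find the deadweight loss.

109.40

Competitive equilibrium: 166.75 − 0.64Q = 107 + 0.8Q → Q* = 41.4931, P* = 140.1944.
The subsidy lowers effective supply by 17.75: P = 89.25 + 0.8Q.
New quantity: 166.75 − 0.64Q = 89.25 + 0.8Q → Q' = 53.8194.
Overproduction ΔQ = 53.8194 − 41.4931 = 12.3263; wedge = subsidy = 17.75.
The triangle = ½ × 12.3263 × 17.75 = 109.40.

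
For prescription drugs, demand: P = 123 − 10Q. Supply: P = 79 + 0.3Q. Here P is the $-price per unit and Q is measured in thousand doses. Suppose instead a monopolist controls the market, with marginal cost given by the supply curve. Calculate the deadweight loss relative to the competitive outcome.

Competitive equilibrium: 123 − 10Q = 79 + 0.3Q → Q* = 4.2718, P* = 80.2816.
Marginal revenue: MR = 123 − 20Q. Set MR = MC: 123 − 20Q = 79 + 0.3Q → Q_m = 2.1675.
Price P_m = 123 − 10·2.1675 = 101.325; MC(Q_m) = 79 + 0.3·2.1675 = 79.6503.
Competitive Q* = 4.2718, so ΔQ = 2.1043; wedge = 101.325 − 79.6503 = 21.6747.
DWL = ½ × 2.1043 × 21.6747 = $22.81 thousand.

$22.81 thousand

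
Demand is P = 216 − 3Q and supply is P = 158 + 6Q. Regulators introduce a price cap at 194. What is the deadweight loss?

0.89

Competitive equilibrium: 216 − 3Q = 158 + 6Q → Q* = 6.4444, P* = 196.6667.
At the ceiling P = 194, quantity supplied = (194 − 158)/6 = 6.
Willingness to pay at Q' = 6: 216 − 3·6 = 198.
ΔQ = 6.4444 − 6 = 0.4444; wedge = 198 − 194 = 4.
The triangle = ½ × 0.4444 × 4 = 0.89.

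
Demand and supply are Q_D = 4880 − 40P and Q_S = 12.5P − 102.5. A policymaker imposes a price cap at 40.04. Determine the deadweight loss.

24692.57

In inverse form: demand P = 122 − 0.025Q, supply P = 8.2 + 0.08Q.
Competitive equilibrium: 122 − 0.025Q = 8.2 + 0.08Q → Q* = 1083.8095, P* = 94.9048.
At the ceiling P = 40.04, quantity supplied = (40.04 − 8.2)/0.08 = 398.
Willingness to pay at Q' = 398: 122 − 0.025·398 = 112.05.
ΔQ = 1083.8095 − 398 = 685.8095; wedge = 112.05 − 40.04 = 72.01.
The triangle = ½ × 685.8095 × 72.01 = 24692.57.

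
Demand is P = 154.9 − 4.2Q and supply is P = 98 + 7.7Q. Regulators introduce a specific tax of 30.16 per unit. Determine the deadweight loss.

38.22

Competitive equilibrium: 154.9 − 4.2Q = 98 + 7.7Q → Q* = 4.7815, P* = 134.8176.
With the tax, the buyer price exceeds the seller price by 30.16: (154.9 − 4.2Q) − (98 + 7.7Q) = 30.16 → Q' = 2.2471.
ΔQ = 4.7815 − 2.2471 = 2.5344; the wedge equals the tax, 30.16.
Deadweight loss = ½ × 2.5344 × 30.16 = 38.22.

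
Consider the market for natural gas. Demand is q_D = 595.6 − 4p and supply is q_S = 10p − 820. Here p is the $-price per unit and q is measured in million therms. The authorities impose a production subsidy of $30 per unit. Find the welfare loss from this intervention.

$1285.71 million

In inverse form: demand p = 148.9 − 0.25q, supply p = 82 + 0.1q.
Competitive equilibrium: 148.9 − 0.25q = 82 + 0.1q → q* = 191.1429, p* = 101.1143.
The subsidy lowers effective supply by 30: p = 52 + 0.1q.
New quantity: 148.9 − 0.25q = 52 + 0.1q → q' = 276.8571.
Overproduction Δq = 276.8571 − 191.1429 = 85.7142; wedge = subsidy = 30.
Welfare loss = ½ × 85.7142 × 30 = $1285.71 million.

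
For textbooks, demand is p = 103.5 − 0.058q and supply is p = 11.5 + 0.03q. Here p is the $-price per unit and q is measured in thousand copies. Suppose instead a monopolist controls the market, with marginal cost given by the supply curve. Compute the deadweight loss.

Competitive equilibrium: 103.5 − 0.058q = 11.5 + 0.03q → q* = 1045.45455, p* = 42.86364.
Marginal revenue: MR = 103.5 − 0.116q. Set MR = MC: 103.5 − 0.116q = 11.5 + 0.03q → q_m = 630.13699.
Price p_m = 103.5 − 0.058·630.13699 = 66.95205; MC(q_m) = 11.5 + 0.03·630.13699 = 30.40411.
Competitive q* = 1045.45455, so Δq = 415.31756; wedge = 66.95205 − 30.40411 = 36.54794.
Welfare loss = ½ × 415.31756 × 36.54794 = $7589.50 thousand.

$7589.50 thousand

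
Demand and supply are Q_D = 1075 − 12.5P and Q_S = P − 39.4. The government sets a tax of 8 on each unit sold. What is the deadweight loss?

In inverse form: demand P = 86 − 0.08Q, supply P = 39.4 + Q.
Competitive equilibrium: 86 − 0.08Q = 39.4 + Q → Q* = 43.1481, P* = 82.5481.
With the tax, the buyer price exceeds the seller price by 8: (86 − 0.08Q) − (39.4 + Q) = 8 → Q' = 35.7407.
ΔQ = 43.1481 − 35.7407 = 7.4074; the wedge equals the tax, 8.
Welfare loss = ½ × 7.4074 × 8 = 29.63.

29.63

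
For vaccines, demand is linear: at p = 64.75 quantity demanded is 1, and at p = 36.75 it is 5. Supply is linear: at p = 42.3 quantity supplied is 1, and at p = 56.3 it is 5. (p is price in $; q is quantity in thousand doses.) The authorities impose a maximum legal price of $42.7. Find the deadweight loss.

Demand slope = (36.75 − 64.75)/(5 − 1) = −7, so p = 71.75 − 7q.
Supply slope = (56.3 − 42.3)/(5 − 1) = 3.5, so p = 38.8 + 3.5q.
Competitive equilibrium: 71.75 − 7q = 38.8 + 3.5q → q* = 3.1381, p* = 49.7833.
At the ceiling p = 42.7, quantity supplied = (42.7 − 38.8)/3.5 = 1.1143.
Willingness to pay at q' = 1.1143: 71.75 − 7·1.1143 = 63.9499.
Δq = 3.1381 − 1.1143 = 2.0238; wedge = 63.9499 − 42.7 = 21.2499.
DWL = ½ × 2.0238 × 21.2499 = $21.50 thousand.

$21.50 thousand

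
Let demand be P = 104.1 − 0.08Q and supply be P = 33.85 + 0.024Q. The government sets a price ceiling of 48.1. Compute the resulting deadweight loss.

Competitive equilibrium: 104.1 − 0.08Q = 33.85 + 0.024Q → Q* = 675.4808, P* = 50.0615.
At the ceiling P = 48.1, quantity supplied = (48.1 − 33.85)/0.024 = 593.75.
Willingness to pay at Q' = 593.75: 104.1 − 0.08·593.75 = 56.6.
ΔQ = 675.4808 − 593.75 = 81.7308; wedge = 56.6 − 48.1 = 8.5.
The triangle = ½ × 81.7308 × 8.5 = 347.36.

347.36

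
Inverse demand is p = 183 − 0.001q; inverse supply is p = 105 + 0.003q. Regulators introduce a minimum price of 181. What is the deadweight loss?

612500

Competitive equilibrium: 183 − 0.001q = 105 + 0.003q → q* = 19500, p* = 163.5.
At the floor p = 181, quantity demanded = (183 − 181)/0.001 = 2000.
Sellers' marginal cost at q' = 2000: 105 + 0.003·2000 = 111.
Δq = 19500 − 2000 = 17500; wedge = 181 − 111 = 70.
The triangle = ½ × 17500 × 70 = 612500.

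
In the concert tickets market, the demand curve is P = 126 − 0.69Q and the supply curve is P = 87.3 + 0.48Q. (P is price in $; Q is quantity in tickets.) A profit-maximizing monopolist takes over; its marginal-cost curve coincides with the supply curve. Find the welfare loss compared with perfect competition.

$88.08

Competitive equilibrium: 126 − 0.69Q = 87.3 + 0.48Q → Q* = 33.0769, P* = 103.1769.
Marginal revenue: MR = 126 − 1.38Q. Set MR = MC: 126 − 1.38Q = 87.3 + 0.48Q → Q_m = 20.8065.
Price P_m = 126 − 0.69·20.8065 = 111.6435; MC(Q_m) = 87.3 + 0.48·20.8065 = 97.2871.
Competitive Q* = 33.0769, so ΔQ = 12.2704; wedge = 111.6435 − 97.2871 = 14.3564.
The triangle = ½ × 12.2704 × 14.3564 = $88.08.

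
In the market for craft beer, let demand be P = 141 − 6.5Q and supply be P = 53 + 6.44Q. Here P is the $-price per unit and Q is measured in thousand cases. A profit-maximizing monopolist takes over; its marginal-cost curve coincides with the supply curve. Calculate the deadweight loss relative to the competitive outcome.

$33.45 thousand

Competitive equilibrium: 141 − 6.5Q = 53 + 6.44Q → Q* = 6.8006, P* = 96.796.
Marginal revenue: MR = 141 − 13Q. Set MR = MC: 141 − 13Q = 53 + 6.44Q → Q_m = 4.5267.
Price P_m = 141 − 6.5·4.5267 = 111.5765; MC(Q_m) = 53 + 6.44·4.5267 = 82.1519.
Competitive Q* = 6.8006, so ΔQ = 2.2739; wedge = 111.5765 − 82.1519 = 29.4246.
The triangle = ½ × 2.2739 × 29.4246 = $33.45 thousand.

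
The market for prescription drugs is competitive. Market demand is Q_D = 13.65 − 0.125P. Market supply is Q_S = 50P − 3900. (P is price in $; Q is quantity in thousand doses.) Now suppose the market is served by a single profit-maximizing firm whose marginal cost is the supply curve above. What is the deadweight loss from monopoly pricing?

$15.13 thousand

In inverse form: demand P = 109.2 − 8Q, supply P = 78 + 0.02Q.
Competitive equilibrium: 109.2 − 8Q = 78 + 0.02Q → Q* = 3.8903, P* = 78.0778.
Marginal revenue: MR = 109.2 − 16Q. Set MR = MC: 109.2 − 16Q = 78 + 0.02Q → Q_m = 1.9476.
Price P_m = 109.2 − 8·1.9476 = 93.6192; MC(Q_m) = 78 + 0.02·1.9476 = 78.039.
Competitive Q* = 3.8903, so ΔQ = 1.9427; wedge = 93.6192 − 78.039 = 15.5802.
Welfare loss = ½ × 1.9427 × 15.5802 = $15.13 thousand.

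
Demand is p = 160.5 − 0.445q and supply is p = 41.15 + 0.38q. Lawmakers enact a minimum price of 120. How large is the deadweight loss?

Competitive equilibrium: 160.5 − 0.445q = 41.15 + 0.38q → q* = 144.6667, p* = 96.1233.
At the floor p = 120, quantity demanded = (160.5 − 120)/0.445 = 91.0112.
Sellers' marginal cost at q' = 91.0112: 41.15 + 0.38·91.0112 = 75.7343.
Δq = 144.6667 − 91.0112 = 53.6555; wedge = 120 − 75.7343 = 44.2657.
DWL = ½ × 53.6555 × 44.2657 = 1187.55.

1187.55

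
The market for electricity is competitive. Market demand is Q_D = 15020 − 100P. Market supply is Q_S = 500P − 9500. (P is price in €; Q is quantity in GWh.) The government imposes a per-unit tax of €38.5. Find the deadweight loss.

In inverse form: demand P = 150.2 − 0.01Q, supply P = 19 + 0.002Q.
Competitive equilibrium: 150.2 − 0.01Q = 19 + 0.002Q → Q* = 10933.3333, P* = 40.8667.
With the tax, the buyer price exceeds the seller price by 38.5: (150.2 − 0.01Q) − (19 + 0.002Q) = 38.5 → Q' = 7725.
ΔQ = 10933.3333 − 7725 = 3208.3333; the wedge equals the tax, 38.5.
DWL = ½ × 3208.3333 × 38.5 = €61760.42.

€61760.42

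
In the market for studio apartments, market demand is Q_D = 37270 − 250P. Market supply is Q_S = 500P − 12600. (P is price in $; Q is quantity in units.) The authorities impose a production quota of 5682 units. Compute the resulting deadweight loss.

$671823.75

In inverse form: demand P = 149.08 − 0.004Q, supply P = 25.2 + 0.002Q.
Competitive equilibrium: 149.08 − 0.004Q = 25.2 + 0.002Q → Q* = 20646.6667, P* = 66.4933.
At Q = 5682: demand price = 149.08 − 0.004·5682 = 126.352; supply price = 25.2 + 0.002·5682 = 36.564.
ΔQ = 20646.6667 − 5682 = 14964.6667; wedge = 126.352 − 36.564 = 89.788.
Welfare loss = ½ × 14964.6667 × 89.788 = $671823.75.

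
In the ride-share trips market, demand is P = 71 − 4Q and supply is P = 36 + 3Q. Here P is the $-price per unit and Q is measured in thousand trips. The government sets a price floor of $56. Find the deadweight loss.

$5.47 thousand

Competitive equilibrium: 71 − 4Q = 36 + 3Q → Q* = 5, P* = 51.
At the floor P = 56, quantity demanded = (71 − 56)/4 = 3.75.
Sellers' marginal cost at Q' = 3.75: 36 + 3·3.75 = 47.25.
ΔQ = 5 − 3.75 = 1.25; wedge = 56 − 47.25 = 8.75.
Deadweight loss = ½ × 1.25 × 8.75 = $5.47 thousand.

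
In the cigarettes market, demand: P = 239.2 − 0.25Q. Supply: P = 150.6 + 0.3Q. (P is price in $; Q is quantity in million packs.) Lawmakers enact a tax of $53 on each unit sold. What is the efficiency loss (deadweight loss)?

Competitive equilibrium: 239.2 − 0.25Q = 150.6 + 0.3Q → Q* = 161.0909, P* = 198.9273.
With the tax, the buyer price exceeds the seller price by 53: (239.2 − 0.25Q) − (150.6 + 0.3Q) = 53 → Q' = 64.7273.
ΔQ = 161.0909 − 64.7273 = 96.3636; the wedge equals the tax, 53.
Deadweight loss = ½ × 96.3636 × 53 = $2553.64 million.

$2553.64 million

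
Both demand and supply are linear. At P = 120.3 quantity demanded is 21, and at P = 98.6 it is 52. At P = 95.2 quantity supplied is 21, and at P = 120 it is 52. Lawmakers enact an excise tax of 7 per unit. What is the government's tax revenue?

231.47

Demand slope = (98.6 − 120.3)/(52 − 21) = −0.7, so P = 135 − 0.7Q.
Supply slope = (120 − 95.2)/(52 − 21) = 0.8, so P = 78.4 + 0.8Q.
Competitive equilibrium: 135 − 0.7Q = 78.4 + 0.8Q → Q* = 37.7333, P* = 108.5867.
With the tax, the buyer price exceeds the seller price by 7: (135 − 0.7Q) − (78.4 + 0.8Q) = 7 → Q' = 33.0667.
Tax revenue = 7 × 33.0667 = 231.47.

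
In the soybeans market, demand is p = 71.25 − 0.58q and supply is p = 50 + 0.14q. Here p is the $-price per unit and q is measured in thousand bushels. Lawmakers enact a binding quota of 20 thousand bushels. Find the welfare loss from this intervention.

Competitive equilibrium: 71.25 − 0.58q = 50 + 0.14q → q* = 29.5139, p* = 54.1319.
At q = 20: demand price = 71.25 − 0.58·20 = 59.65; supply price = 50 + 0.14·20 = 52.8.
Δq = 29.5139 − 20 = 9.5139; wedge = 59.65 − 52.8 = 6.85.
The triangle = ½ × 9.5139 × 6.85 = $32.59 thousand.

$32.59 thousand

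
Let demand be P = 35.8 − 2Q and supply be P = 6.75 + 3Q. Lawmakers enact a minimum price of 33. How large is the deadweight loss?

Competitive equilibrium: 35.8 − 2Q = 6.75 + 3Q → Q* = 5.81, P* = 24.18.
At the floor P = 33, quantity demanded = (35.8 − 33)/2 = 1.4.
Sellers' marginal cost at Q' = 1.4: 6.75 + 3·1.4 = 10.95.
ΔQ = 5.81 − 1.4 = 4.41; wedge = 33 − 10.95 = 22.05.
DWL = ½ × 4.41 × 22.05 = 48.62.

48.62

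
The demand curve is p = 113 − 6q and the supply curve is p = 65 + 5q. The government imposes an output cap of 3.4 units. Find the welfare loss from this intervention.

Competitive equilibrium: 113 − 6q = 65 + 5q → q* = 4.3636, p* = 86.8182.
At q = 3.4: demand price = 113 − 6·3.4 = 92.6; supply price = 65 + 5·3.4 = 82.
Δq = 4.3636 − 3.4 = 0.9636; wedge = 92.6 − 82 = 10.6.
The triangle = ½ × 0.9636 × 10.6 = 5.11.

5.11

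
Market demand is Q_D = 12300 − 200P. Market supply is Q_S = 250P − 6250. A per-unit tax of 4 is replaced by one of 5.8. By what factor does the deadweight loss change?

In inverse form: demand P = 61.5 − 0.005Q, supply P = 25 + 0.004Q.
Competitive equilibrium: 61.5 − 0.005Q = 25 + 0.004Q → Q* = 4055.5556, P* = 41.2222.
For a per-unit tax t: ΔQ = t/0.009, so DWL = ½·t·(t/0.009) = t²/0.018.
At t = 4: DWL = 888.889. At t = 5.8: DWL = 1868.889.
Ratio = (5.8/4)² = 2.1025.

2.1025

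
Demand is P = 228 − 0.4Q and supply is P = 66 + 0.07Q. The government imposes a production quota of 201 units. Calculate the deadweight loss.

Competitive equilibrium: 228 − 0.4Q = 66 + 0.07Q → Q* = 344.68085, P* = 90.12766.
At Q = 201: demand price = 228 − 0.4·201 = 147.6; supply price = 66 + 0.07·201 = 80.07.
ΔQ = 344.68085 − 201 = 143.68085; wedge = 147.6 − 80.07 = 67.53.
The triangle = ½ × 143.68085 × 67.53 = 4851.38.

4851.38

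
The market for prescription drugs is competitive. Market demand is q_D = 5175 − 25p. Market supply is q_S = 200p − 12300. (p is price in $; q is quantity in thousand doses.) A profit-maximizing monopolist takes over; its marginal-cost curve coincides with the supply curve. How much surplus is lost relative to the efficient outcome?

$52091.35 thousand

In inverse form: demand p = 207 − 0.04q, supply p = 61.5 + 0.005q.
Competitive equilibrium: 207 − 0.04q = 61.5 + 0.005q → q* = 3233.33333, p* = 77.66667.
Marginal revenue: MR = 207 − 0.08q. Set MR = MC: 207 − 0.08q = 61.5 + 0.005q → q_m = 1711.76471.
Price p_m = 207 − 0.04·1711.76471 = 138.52941; MC(q_m) = 61.5 + 0.005·1711.76471 = 70.05882.
Competitive q* = 3233.33333, so Δq = 1521.56862; wedge = 138.52941 − 70.05882 = 68.47059.
The triangle = ½ × 1521.56862 × 68.47059 = $52091.35 thousand.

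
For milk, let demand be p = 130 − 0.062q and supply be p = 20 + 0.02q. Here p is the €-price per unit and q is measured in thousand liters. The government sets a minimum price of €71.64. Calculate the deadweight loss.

Competitive equilibrium: 130 − 0.062q = 20 + 0.02q → q* = 1341.4634, p* = 46.8293.
At the floor p = 71.64, quantity demanded = (130 − 71.64)/0.062 = 941.2903.
Sellers' marginal cost at q' = 941.2903: 20 + 0.02·941.2903 = 38.8258.
Δq = 1341.4634 − 941.2903 = 400.1731; wedge = 71.64 − 38.8258 = 32.8142.
The triangle = ½ × 400.1731 × 32.8142 = €6565.68 thousand.

€6565.68 thousand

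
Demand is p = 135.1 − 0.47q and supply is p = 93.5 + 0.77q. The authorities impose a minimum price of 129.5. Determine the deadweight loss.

Competitive equilibrium: 135.1 − 0.47q = 93.5 + 0.77q → q* = 33.5484, p* = 119.3323.
At the floor p = 129.5, quantity demanded = (135.1 − 129.5)/0.47 = 11.9149.
Sellers' marginal cost at q' = 11.9149: 93.5 + 0.77·11.9149 = 102.6745.
Δq = 33.5484 − 11.9149 = 21.6335; wedge = 129.5 − 102.6745 = 26.8255.
Welfare loss = ½ × 21.6335 × 26.8255 = 290.16.

290.16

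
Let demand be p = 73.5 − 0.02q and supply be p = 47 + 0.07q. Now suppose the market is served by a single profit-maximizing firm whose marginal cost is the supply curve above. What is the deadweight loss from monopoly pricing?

Competitive equilibrium: 73.5 − 0.02q = 47 + 0.07q → q* = 294.4444, p* = 67.6111.
Marginal revenue: MR = 73.5 − 0.04q. Set MR = MC: 73.5 − 0.04q = 47 + 0.07q → q_m = 240.9091.
Price p_m = 73.5 − 0.02·240.9091 = 68.6818; MC(q_m) = 47 + 0.07·240.9091 = 63.8636.
Competitive q* = 294.4444, so Δq = 53.5353; wedge = 68.6818 − 63.8636 = 4.8182.
The triangle = ½ × 53.5353 × 4.8182 = 128.97.

128.97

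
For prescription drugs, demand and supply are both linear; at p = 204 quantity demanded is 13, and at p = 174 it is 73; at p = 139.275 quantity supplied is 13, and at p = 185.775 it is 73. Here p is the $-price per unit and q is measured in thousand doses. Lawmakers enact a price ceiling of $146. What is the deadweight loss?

$1129.23 thousand

Demand slope = (174 − 204)/(73 − 13) = −0.5, so p = 210.5 − 0.5q.
Supply slope = (185.775 − 139.275)/(73 − 13) = 0.775, so p = 129.2 + 0.775q.
Competitive equilibrium: 210.5 − 0.5q = 129.2 + 0.775q → q* = 63.7647, p* = 178.6176.
At the ceiling p = 146, quantity supplied = (146 − 129.2)/0.775 = 21.6774.
Willingness to pay at q' = 21.6774: 210.5 − 0.5·21.6774 = 199.6613.
Δq = 63.7647 − 21.6774 = 42.0873; wedge = 199.6613 − 146 = 53.6613.
Deadweight loss = ½ × 42.0873 × 53.6613 = $1129.23 thousand.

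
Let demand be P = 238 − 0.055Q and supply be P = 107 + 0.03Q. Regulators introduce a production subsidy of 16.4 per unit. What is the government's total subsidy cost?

Competitive equilibrium: 238 − 0.055Q = 107 + 0.03Q → Q* = 1541.1765, P* = 153.2353.
The subsidy lowers effective supply by 16.4: P = 90.6 + 0.03Q.
New quantity: 238 − 0.055Q = 90.6 + 0.03Q → Q' = 1734.1176.
Total subsidy cost = 16.4 × 1734.1176 = 28439.53.

28439.53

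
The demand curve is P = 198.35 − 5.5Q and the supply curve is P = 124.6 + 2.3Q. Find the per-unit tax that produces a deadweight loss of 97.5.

39

Competitive equilibrium: 198.35 − 5.5Q = 124.6 + 2.3Q → Q* = 9.4551, P* = 146.3468.
A tax t gives ΔQ = t/7.8 and wedge t, so DWL = t²/15.6.
t²/15.6 = 97.5 → t² = 1521 → t = 39.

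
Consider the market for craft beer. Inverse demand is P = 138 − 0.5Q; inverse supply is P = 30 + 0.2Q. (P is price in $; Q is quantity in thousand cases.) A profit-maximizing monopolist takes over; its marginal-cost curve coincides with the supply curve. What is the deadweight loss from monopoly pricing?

Competitive equilibrium: 138 − 0.5Q = 30 + 0.2Q → Q* = 154.2857, P* = 60.8571.
Marginal revenue: MR = 138 − Q. Set MR = MC: 138 − Q = 30 + 0.2Q → Q_m = 90.
Price P_m = 138 − 0.5·90 = 93; MC(Q_m) = 30 + 0.2·90 = 48.
Competitive Q* = 154.2857, so ΔQ = 64.2857; wedge = 93 − 48 = 45.
Deadweight loss = ½ × 64.2857 × 45 = $1446.43 thousand.

$1446.43 thousand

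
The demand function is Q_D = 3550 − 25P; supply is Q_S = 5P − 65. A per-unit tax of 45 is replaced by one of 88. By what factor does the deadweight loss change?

In inverse form: demand P = 142 − 0.04Q, supply P = 13 + 0.2Q.
Competitive equilibrium: 142 − 0.04Q = 13 + 0.2Q → Q* = 537.5, P* = 120.5.
For a per-unit tax t: ΔQ = t/0.24, so DWL = ½·t·(t/0.24) = t²/0.48.
At t = 45: DWL = 4218.75. At t = 88: DWL = 16133.333.
Ratio = (88/45)² = 3.824.

3.824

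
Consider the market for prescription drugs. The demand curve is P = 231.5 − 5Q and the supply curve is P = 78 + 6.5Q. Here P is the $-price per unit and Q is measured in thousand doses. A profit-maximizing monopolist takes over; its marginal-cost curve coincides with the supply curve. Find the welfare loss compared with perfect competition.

Competitive equilibrium: 231.5 − 5Q = 78 + 6.5Q → Q* = 13.3478, P* = 164.7609.
Marginal revenue: MR = 231.5 − 10Q. Set MR = MC: 231.5 − 10Q = 78 + 6.5Q → Q_m = 9.303.
Price P_m = 231.5 − 5·9.303 = 184.985; MC(Q_m) = 78 + 6.5·9.303 = 138.4695.
Competitive Q* = 13.3478, so ΔQ = 4.0448; wedge = 184.985 − 138.4695 = 46.5155.
DWL = ½ × 4.0448 × 46.5155 = $94.07 thousand.

$94.07 thousand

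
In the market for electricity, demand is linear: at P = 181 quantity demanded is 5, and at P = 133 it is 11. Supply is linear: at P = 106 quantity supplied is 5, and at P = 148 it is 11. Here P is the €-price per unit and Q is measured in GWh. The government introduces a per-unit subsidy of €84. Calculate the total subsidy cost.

Demand slope = (133 − 181)/(11 − 5) = −8, so P = 221 − 8Q.
Supply slope = (148 − 106)/(11 − 5) = 7, so P = 71 + 7Q.
Competitive equilibrium: 221 − 8Q = 71 + 7Q → Q* = 10, P* = 141.
The subsidy lowers effective supply by 84: P = 7Q − 13.
New quantity: 221 − 8Q = 7Q − 13 → Q' = 15.6.
Total subsidy cost = 84 × 15.6 = €1310.40.

€1310.40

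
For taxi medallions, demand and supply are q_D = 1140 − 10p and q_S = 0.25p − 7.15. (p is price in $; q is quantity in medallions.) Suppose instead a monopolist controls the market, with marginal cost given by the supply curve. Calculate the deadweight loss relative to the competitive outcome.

In inverse form: demand p = 114 − 0.1q, supply p = 28.6 + 4q.
Competitive equilibrium: 114 − 0.1q = 28.6 + 4q → q* = 20.8293, p* = 111.9171.
Marginal revenue: MR = 114 − 0.2q. Set MR = MC: 114 − 0.2q = 28.6 + 4q → q_m = 20.3333.
Price p_m = 114 − 0.1·20.3333 = 111.9667; MC(q_m) = 28.6 + 4·20.3333 = 109.9332.
Competitive q* = 20.8293, so Δq = 0.496; wedge = 111.9667 − 109.9332 = 2.0335.
DWL = ½ × 0.496 × 2.0335 = $0.50.

$0.50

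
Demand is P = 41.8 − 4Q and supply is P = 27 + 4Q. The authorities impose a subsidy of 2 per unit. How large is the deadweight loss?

0.25

Competitive equilibrium: 41.8 − 4Q = 27 + 4Q → Q* = 1.85, P* = 34.4.
The subsidy lowers effective supply by 2: P = 25 + 4Q.
New quantity: 41.8 − 4Q = 25 + 4Q → Q' = 2.1.
Overproduction ΔQ = 2.1 − 1.85 = 0.25; wedge = subsidy = 2.
Deadweight loss = ½ × 0.25 × 2 = 0.25.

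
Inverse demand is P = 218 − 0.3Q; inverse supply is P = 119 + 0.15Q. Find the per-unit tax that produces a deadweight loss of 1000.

30

Competitive equilibrium: 218 − 0.3Q = 119 + 0.15Q → Q* = 220, P* = 152.
A tax t gives ΔQ = t/0.45 and wedge t, so DWL = t²/0.9.
t²/0.9 = 1000 → t² = 900 → t = 30.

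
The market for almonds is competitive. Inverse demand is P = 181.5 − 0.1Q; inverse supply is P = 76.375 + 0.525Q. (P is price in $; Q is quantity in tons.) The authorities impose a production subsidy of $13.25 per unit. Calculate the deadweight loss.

Competitive equilibrium: 181.5 − 0.1Q = 76.375 + 0.525Q → Q* = 168.2, P* = 164.68.
The subsidy lowers effective supply by 13.25: P = 63.125 + 0.525Q.
New quantity: 181.5 − 0.1Q = 63.125 + 0.525Q → Q' = 189.4.
Overproduction ΔQ = 189.4 − 168.2 = 21.2; wedge = subsidy = 13.25.
Deadweight loss = ½ × 21.2 × 13.25 = $140.45.

$140.45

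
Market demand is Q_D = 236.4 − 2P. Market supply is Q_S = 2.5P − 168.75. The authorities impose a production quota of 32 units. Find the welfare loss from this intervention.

In inverse form: demand P = 118.2 − 0.5Q, supply P = 67.5 + 0.4Q.
Competitive equilibrium: 118.2 − 0.5Q = 67.5 + 0.4Q → Q* = 56.3333, P* = 90.0333.
At Q = 32: demand price = 118.2 − 0.5·32 = 102.2; supply price = 67.5 + 0.4·32 = 80.3.
ΔQ = 56.3333 − 32 = 24.3333; wedge = 102.2 − 80.3 = 21.9.
DWL = ½ × 24.3333 × 21.9 = 266.45.

266.45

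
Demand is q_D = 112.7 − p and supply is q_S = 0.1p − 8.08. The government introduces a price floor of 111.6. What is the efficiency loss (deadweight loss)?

17.82

In inverse form: demand p = 112.7 − q, supply p = 80.8 + 10q.
Competitive equilibrium: 112.7 − q = 80.8 + 10q → q* = 2.9, p* = 109.8.
At the floor p = 111.6, quantity demanded = (112.7 − 111.6)/1 = 1.1.
Sellers' marginal cost at q' = 1.1: 80.8 + 10·1.1 = 91.8.
Δq = 2.9 − 1.1 = 1.8; wedge = 111.6 − 91.8 = 19.8.
DWL = ½ × 1.8 × 19.8 = 17.82.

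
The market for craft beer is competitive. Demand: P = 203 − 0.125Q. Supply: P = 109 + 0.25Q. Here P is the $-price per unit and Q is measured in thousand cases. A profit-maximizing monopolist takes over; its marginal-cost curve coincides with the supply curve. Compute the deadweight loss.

Competitive equilibrium: 203 − 0.125Q = 109 + 0.25Q → Q* = 250.6667, P* = 171.6667.
Marginal revenue: MR = 203 − 0.25Q. Set MR = MC: 203 − 0.25Q = 109 + 0.25Q → Q_m = 188.
Price P_m = 203 − 0.125·188 = 179.5; MC(Q_m) = 109 + 0.25·188 = 156.
Competitive Q* = 250.6667, so ΔQ = 62.6667; wedge = 179.5 − 156 = 23.5.
DWL = ½ × 62.6667 × 23.5 = $736.33 thousand.

$736.33 thousand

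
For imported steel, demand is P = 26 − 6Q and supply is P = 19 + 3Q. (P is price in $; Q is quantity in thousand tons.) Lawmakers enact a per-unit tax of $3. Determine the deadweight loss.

Competitive equilibrium: 26 − 6Q = 19 + 3Q → Q* = 0.7778, P* = 21.3333.
With the tax, the buyer price exceeds the seller price by 3: (26 − 6Q) − (19 + 3Q) = 3 → Q' = 0.4444.
ΔQ = 0.7778 − 0.4444 = 0.3334; the wedge equals the tax, 3.
The triangle = ½ × 0.3334 × 3 = $0.50 thousand.

$0.50 thousand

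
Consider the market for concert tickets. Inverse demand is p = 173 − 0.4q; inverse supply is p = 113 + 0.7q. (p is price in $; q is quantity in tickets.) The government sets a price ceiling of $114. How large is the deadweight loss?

$1551.77

Competitive equilibrium: 173 − 0.4q = 113 + 0.7q → q* = 54.5455, p* = 151.1818.
At the ceiling p = 114, quantity supplied = (114 − 113)/0.7 = 1.4286.
Willingness to pay at q' = 1.4286: 173 − 0.4·1.4286 = 172.4286.
Δq = 54.5455 − 1.4286 = 53.1169; wedge = 172.4286 − 114 = 58.4286.
Welfare loss = ½ × 53.1169 × 58.4286 = $1551.77.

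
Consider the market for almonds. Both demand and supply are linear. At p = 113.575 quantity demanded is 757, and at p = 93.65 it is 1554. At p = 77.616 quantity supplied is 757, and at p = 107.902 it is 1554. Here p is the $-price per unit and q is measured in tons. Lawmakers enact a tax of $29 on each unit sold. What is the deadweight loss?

$6674.60

Demand slope = (93.65 − 113.575)/(1554 − 757) = −0.025, so p = 132.5 − 0.025q.
Supply slope = (107.902 − 77.616)/(1554 − 757) = 0.038, so p = 48.85 + 0.038q.
Competitive equilibrium: 132.5 − 0.025q = 48.85 + 0.038q → q* = 1327.7778, p* = 99.3056.
With the tax, the buyer price exceeds the seller price by 29: (132.5 − 0.025q) − (48.85 + 0.038q) = 29 → q' = 867.4603.
Δq = 1327.7778 − 867.4603 = 460.3175; the wedge equals the tax, 29.
Welfare loss = ½ × 460.3175 × 29 = $6674.60.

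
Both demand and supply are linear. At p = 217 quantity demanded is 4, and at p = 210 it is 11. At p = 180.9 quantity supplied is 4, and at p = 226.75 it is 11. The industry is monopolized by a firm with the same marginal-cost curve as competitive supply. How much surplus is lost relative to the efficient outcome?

3.98

Demand slope = (210 − 217)/(11 − 4) = −1, so p = 221 − q.
Supply slope = (226.75 − 180.9)/(11 − 4) = 6.55, so p = 154.7 + 6.55q.
Competitive equilibrium: 221 − q = 154.7 + 6.55q → q* = 8.7815, p* = 212.2185.
Marginal revenue: MR = 221 − 2q. Set MR = MC: 221 − 2q = 154.7 + 6.55q → q_m = 7.7544.
Price p_m = 221 − 1·7.7544 = 213.2456; MC(q_m) = 154.7 + 6.55·7.7544 = 205.4913.
Competitive q* = 8.7815, so Δq = 1.0271; wedge = 213.2456 − 205.4913 = 7.7543.
Welfare loss = ½ × 1.0271 × 7.7543 = 3.98.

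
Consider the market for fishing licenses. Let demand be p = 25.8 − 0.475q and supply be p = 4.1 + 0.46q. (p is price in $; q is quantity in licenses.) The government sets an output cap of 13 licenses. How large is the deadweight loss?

Competitive equilibrium: 25.8 − 0.475q = 4.1 + 0.46q → q* = 23.2086, p* = 14.7759.
At q = 13: demand price = 25.8 − 0.475·13 = 19.625; supply price = 4.1 + 0.46·13 = 10.08.
Δq = 23.2086 − 13 = 10.2086; wedge = 19.625 − 10.08 = 9.545.
Deadweight loss = ½ × 10.2086 × 9.545 = $48.72.

$48.72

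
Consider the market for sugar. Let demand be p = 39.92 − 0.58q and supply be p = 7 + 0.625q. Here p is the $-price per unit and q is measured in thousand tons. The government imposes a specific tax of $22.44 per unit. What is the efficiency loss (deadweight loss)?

$208.94 thousand

Competitive equilibrium: 39.92 − 0.58q = 7 + 0.625q → q* = 27.3195, p* = 24.0747.
With the tax, the buyer price exceeds the seller price by 22.44: (39.92 − 0.58q) − (7 + 0.625q) = 22.44 → q' = 8.6971.
Δq = 27.3195 − 8.6971 = 18.6224; the wedge equals the tax, 22.44.
Deadweight loss = ½ × 18.6224 × 22.44 = $208.94 thousand.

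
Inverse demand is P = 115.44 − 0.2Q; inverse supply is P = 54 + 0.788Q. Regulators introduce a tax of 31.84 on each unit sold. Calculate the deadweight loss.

Competitive equilibrium: 115.44 − 0.2Q = 54 + 0.788Q → Q* = 62.1862, P* = 103.0028.
With the tax, the buyer price exceeds the seller price by 31.84: (115.44 − 0.2Q) − (54 + 0.788Q) = 31.84 → Q' = 29.9595.
ΔQ = 62.1862 − 29.9595 = 32.2267; the wedge equals the tax, 31.84.
Welfare loss = ½ × 32.2267 × 31.84 = 513.05.

513.05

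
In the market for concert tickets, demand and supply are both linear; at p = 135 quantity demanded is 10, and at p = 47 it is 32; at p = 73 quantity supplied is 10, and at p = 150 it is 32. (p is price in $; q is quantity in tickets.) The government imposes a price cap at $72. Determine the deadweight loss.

$274.29

Demand slope = (47 − 135)/(32 − 10) = −4, so p = 175 − 4q.
Supply slope = (150 − 73)/(32 − 10) = 3.5, so p = 38 + 3.5q.
Competitive equilibrium: 175 − 4q = 38 + 3.5q → q* = 18.2667, p* = 101.9333.
At the ceiling p = 72, quantity supplied = (72 − 38)/3.5 = 9.7143.
Willingness to pay at q' = 9.7143: 175 − 4·9.7143 = 136.1428.
Δq = 18.2667 − 9.7143 = 8.5524; wedge = 136.1428 − 72 = 64.1428.
Deadweight loss = ½ × 8.5524 × 64.1428 = $274.29.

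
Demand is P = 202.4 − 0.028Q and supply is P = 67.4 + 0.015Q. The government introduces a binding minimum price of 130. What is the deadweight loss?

Competitive equilibrium: 202.4 − 0.028Q = 67.4 + 0.015Q → Q* = 3139.5349, P* = 114.493.
At the floor P = 130, quantity demanded = (202.4 − 130)/0.028 = 2585.7143.
Sellers' marginal cost at Q' = 2585.7143: 67.4 + 0.015·2585.7143 = 106.1857.
ΔQ = 3139.5349 − 2585.7143 = 553.8206; wedge = 130 − 106.1857 = 23.8143.
DWL = ½ × 553.8206 × 23.8143 = 6594.42.

6594.42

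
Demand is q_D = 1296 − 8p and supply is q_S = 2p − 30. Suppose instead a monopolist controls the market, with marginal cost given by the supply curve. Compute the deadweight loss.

480.20

In inverse form: demand p = 162 − 0.125q, supply p = 15 + 0.5q.
Competitive equilibrium: 162 − 0.125q = 15 + 0.5q → q* = 235.2, p* = 132.6.
Marginal revenue: MR = 162 − 0.25q. Set MR = MC: 162 − 0.25q = 15 + 0.5q → q_m = 196.
Price p_m = 162 − 0.125·196 = 137.5; MC(q_m) = 15 + 0.5·196 = 113.
Competitive q* = 235.2, so Δq = 39.2; wedge = 137.5 − 113 = 24.5.
Deadweight loss = ½ × 39.2 × 24.5 = 480.20.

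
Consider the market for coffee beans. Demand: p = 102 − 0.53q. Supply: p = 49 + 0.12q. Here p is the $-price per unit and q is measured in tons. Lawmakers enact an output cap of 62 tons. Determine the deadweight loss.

Competitive equilibrium: 102 − 0.53q = 49 + 0.12q → q* = 81.5385, p* = 58.7846.
At q = 62: demand price = 102 − 0.53·62 = 69.14; supply price = 49 + 0.12·62 = 56.44.
Δq = 81.5385 − 62 = 19.5385; wedge = 69.14 − 56.44 = 12.7.
Deadweight loss = ½ × 19.5385 × 12.7 = $124.07.

$124.07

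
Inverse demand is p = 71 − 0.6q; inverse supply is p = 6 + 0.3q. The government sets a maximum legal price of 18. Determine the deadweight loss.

Competitive equilibrium: 71 − 0.6q = 6 + 0.3q → q* = 72.2222, p* = 27.6667.
At the ceiling p = 18, quantity supplied = (18 − 6)/0.3 = 40.
Willingness to pay at q' = 40: 71 − 0.6·40 = 47.
Δq = 72.2222 − 40 = 32.2222; wedge = 47 − 18 = 29.
Deadweight loss = ½ × 32.2222 × 29 = 467.22.

467.22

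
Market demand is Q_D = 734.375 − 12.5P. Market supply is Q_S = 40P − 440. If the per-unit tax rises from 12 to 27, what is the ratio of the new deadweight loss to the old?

In inverse form: demand P = 58.75 − 0.08Q, supply P = 11 + 0.025Q.
Competitive equilibrium: 58.75 − 0.08Q = 11 + 0.025Q → Q* = 454.7619, P* = 22.369.
For a per-unit tax t: ΔQ = t/0.105, so DWL = ½·t·(t/0.105) = t²/0.21.
At t = 12: DWL = 685.714. At t = 27: DWL = 3471.429.
Ratio = (27/12)² = 5.0625.

5.0625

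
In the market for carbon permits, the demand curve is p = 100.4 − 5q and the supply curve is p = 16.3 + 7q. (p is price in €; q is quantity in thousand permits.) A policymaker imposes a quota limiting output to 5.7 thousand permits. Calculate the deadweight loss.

Competitive equilibrium: 100.4 − 5q = 16.3 + 7q → q* = 7.0083, p* = 65.3583.
At q = 5.7: demand price = 100.4 − 5·5.7 = 71.9; supply price = 16.3 + 7·5.7 = 56.2.
Δq = 7.0083 − 5.7 = 1.3083; wedge = 71.9 − 56.2 = 15.7.
Deadweight loss = ½ × 1.3083 × 15.7 = €10.27 thousand.

€10.27 thousand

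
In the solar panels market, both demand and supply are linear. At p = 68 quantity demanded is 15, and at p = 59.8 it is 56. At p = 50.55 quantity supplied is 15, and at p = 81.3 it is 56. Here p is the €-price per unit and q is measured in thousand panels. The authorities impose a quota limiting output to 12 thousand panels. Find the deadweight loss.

€216.89 thousand

Demand slope = (59.8 − 68)/(56 − 15) = −0.2, so p = 71 − 0.2q.
Supply slope = (81.3 − 50.55)/(56 − 15) = 0.75, so p = 39.3 + 0.75q.
Competitive equilibrium: 71 − 0.2q = 39.3 + 0.75q → q* = 33.3684, p* = 64.3263.
At q = 12: demand price = 71 − 0.2·12 = 68.6; supply price = 39.3 + 0.75·12 = 48.3.
Δq = 33.3684 − 12 = 21.3684; wedge = 68.6 − 48.3 = 20.3.
DWL = ½ × 21.3684 × 20.3 = €216.89 thousand.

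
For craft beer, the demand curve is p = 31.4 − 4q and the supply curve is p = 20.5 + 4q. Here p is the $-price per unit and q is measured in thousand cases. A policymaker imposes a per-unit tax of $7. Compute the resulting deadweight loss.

$3.06 thousand

Competitive equilibrium: 31.4 − 4q = 20.5 + 4q → q* = 1.3625, p* = 25.95.
With the tax, the buyer price exceeds the seller price by 7: (31.4 − 4q) − (20.5 + 4q) = 7 → q' = 0.4875.
Δq = 1.3625 − 0.4875 = 0.875; the wedge equals the tax, 7.
Deadweight loss = ½ × 0.875 × 7 = $3.06 thousand.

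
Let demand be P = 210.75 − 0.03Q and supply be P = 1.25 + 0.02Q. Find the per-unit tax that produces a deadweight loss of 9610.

Competitive equilibrium: 210.75 − 0.03Q = 1.25 + 0.02Q → Q* = 4190, P* = 85.05.
A tax t gives ΔQ = t/0.05 and wedge t, so DWL = t²/0.1.
t²/0.1 = 9610 → t² = 961 → t = 31.

31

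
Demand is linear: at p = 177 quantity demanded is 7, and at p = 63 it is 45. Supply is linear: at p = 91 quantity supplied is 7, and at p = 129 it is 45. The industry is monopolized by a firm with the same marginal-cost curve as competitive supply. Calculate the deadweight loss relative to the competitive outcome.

Demand slope = (63 − 177)/(45 − 7) = −3, so p = 198 − 3q.
Supply slope = (129 − 91)/(45 − 7) = 1, so p = 84 + q.
Competitive equilibrium: 198 − 3q = 84 + q → q* = 28.5, p* = 112.5.
Marginal revenue: MR = 198 − 6q. Set MR = MC: 198 − 6q = 84 + q → q_m = 16.2857.
Price p_m = 198 − 3·16.2857 = 149.1429; MC(q_m) = 84 + 1·16.2857 = 100.2857.
Competitive q* = 28.5, so Δq = 12.2143; wedge = 149.1429 − 100.2857 = 48.8572.
The triangle = ½ × 12.2143 × 48.8572 = 298.38.

298.38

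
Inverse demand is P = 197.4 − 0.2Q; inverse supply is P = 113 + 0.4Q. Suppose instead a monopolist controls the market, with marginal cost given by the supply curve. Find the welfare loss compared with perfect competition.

371.01

Competitive equilibrium: 197.4 − 0.2Q = 113 + 0.4Q → Q* = 140.6667, P* = 169.2667.
Marginal revenue: MR = 197.4 − 0.4Q. Set MR = MC: 197.4 − 0.4Q = 113 + 0.4Q → Q_m = 105.5.
Price P_m = 197.4 − 0.2·105.5 = 176.3; MC(Q_m) = 113 + 0.4·105.5 = 155.2.
Competitive Q* = 140.6667, so ΔQ = 35.1667; wedge = 176.3 − 155.2 = 21.1.
The triangle = ½ × 35.1667 × 21.1 = 371.01.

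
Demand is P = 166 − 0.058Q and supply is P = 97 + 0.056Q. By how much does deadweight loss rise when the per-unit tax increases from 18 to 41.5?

Competitive equilibrium: 166 − 0.058Q = 97 + 0.056Q → Q* = 605.2632, P* = 130.8947.
For a per-unit tax t: ΔQ = t/0.114, so DWL = ½·t·(t/0.114) = t²/0.228.
At t = 18: DWL = 1421.053. At t = 41.5: DWL = 7553.728.
Increase = 7553.728 − 1421.053 = 6132.68.

6132.68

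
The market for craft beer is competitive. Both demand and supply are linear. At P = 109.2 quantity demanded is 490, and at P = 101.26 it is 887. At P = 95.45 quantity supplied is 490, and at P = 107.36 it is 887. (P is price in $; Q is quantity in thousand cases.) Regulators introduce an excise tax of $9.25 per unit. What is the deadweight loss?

Demand slope = (101.26 − 109.2)/(887 − 490) = −0.02, so P = 119 − 0.02Q.
Supply slope = (107.36 − 95.45)/(887 − 490) = 0.03, so P = 80.75 + 0.03Q.
Competitive equilibrium: 119 − 0.02Q = 80.75 + 0.03Q → Q* = 765, P* = 103.7.
With the tax, the buyer price exceeds the seller price by 9.25: (119 − 0.02Q) − (80.75 + 0.03Q) = 9.25 → Q' = 580.
ΔQ = 765 − 580 = 185; the wedge equals the tax, 9.25.
Deadweight loss = ½ × 185 × 9.25 = $855.625 thousand.

$855.625 thousand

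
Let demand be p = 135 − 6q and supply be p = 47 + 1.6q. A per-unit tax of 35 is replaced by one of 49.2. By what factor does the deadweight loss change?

Competitive equilibrium: 135 − 6q = 47 + 1.6q → q* = 11.5789, p* = 65.5263.
For a per-unit tax t: Δq = t/7.6, so DWL = ½·t·(t/7.6) = t²/15.2.
At t = 35: DWL = 80.592. At t = 49.2: DWL = 159.253.
Ratio = (49.2/35)² = 1.976.

1.976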